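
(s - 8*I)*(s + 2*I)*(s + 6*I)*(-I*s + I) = -I*s^4 + I*s^3 - 52*I*s^2 + 96*s + 52*I*s - 96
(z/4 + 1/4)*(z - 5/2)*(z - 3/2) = z^3/4 - 3*z^2/4 - z/16 + 15/16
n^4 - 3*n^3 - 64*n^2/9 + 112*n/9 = n*(n - 4)*(n - 4/3)*(n + 7/3)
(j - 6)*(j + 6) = j^2 - 36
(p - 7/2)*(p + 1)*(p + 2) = p^3 - p^2/2 - 17*p/2 - 7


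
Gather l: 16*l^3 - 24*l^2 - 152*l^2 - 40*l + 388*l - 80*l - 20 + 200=16*l^3 - 176*l^2 + 268*l + 180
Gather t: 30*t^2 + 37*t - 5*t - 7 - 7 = 30*t^2 + 32*t - 14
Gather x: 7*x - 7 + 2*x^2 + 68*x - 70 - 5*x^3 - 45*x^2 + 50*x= -5*x^3 - 43*x^2 + 125*x - 77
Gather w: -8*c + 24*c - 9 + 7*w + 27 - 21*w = 16*c - 14*w + 18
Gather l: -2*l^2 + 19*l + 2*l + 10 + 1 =-2*l^2 + 21*l + 11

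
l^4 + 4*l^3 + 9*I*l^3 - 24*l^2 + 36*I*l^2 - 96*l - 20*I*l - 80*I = (l + 4)*(l + 2*I)^2*(l + 5*I)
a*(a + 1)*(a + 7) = a^3 + 8*a^2 + 7*a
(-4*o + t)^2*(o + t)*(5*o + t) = 80*o^4 + 56*o^3*t - 27*o^2*t^2 - 2*o*t^3 + t^4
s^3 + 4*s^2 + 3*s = s*(s + 1)*(s + 3)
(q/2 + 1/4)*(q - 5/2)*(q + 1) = q^3/2 - q^2/2 - 13*q/8 - 5/8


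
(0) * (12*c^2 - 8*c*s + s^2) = 0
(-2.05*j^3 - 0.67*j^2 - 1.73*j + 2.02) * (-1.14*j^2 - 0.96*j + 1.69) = 2.337*j^5 + 2.7318*j^4 - 0.8491*j^3 - 1.7743*j^2 - 4.8629*j + 3.4138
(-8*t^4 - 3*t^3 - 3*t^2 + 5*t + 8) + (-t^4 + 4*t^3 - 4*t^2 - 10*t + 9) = -9*t^4 + t^3 - 7*t^2 - 5*t + 17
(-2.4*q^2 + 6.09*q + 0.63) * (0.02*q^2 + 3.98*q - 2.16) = -0.048*q^4 - 9.4302*q^3 + 29.4348*q^2 - 10.647*q - 1.3608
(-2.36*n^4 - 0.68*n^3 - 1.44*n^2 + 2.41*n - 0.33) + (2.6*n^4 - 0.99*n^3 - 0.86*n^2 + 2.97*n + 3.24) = 0.24*n^4 - 1.67*n^3 - 2.3*n^2 + 5.38*n + 2.91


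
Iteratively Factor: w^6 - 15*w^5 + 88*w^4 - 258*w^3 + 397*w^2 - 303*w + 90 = (w - 1)*(w^5 - 14*w^4 + 74*w^3 - 184*w^2 + 213*w - 90) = (w - 3)*(w - 1)*(w^4 - 11*w^3 + 41*w^2 - 61*w + 30) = (w - 3)*(w - 1)^2*(w^3 - 10*w^2 + 31*w - 30) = (w - 3)*(w - 2)*(w - 1)^2*(w^2 - 8*w + 15) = (w - 5)*(w - 3)*(w - 2)*(w - 1)^2*(w - 3)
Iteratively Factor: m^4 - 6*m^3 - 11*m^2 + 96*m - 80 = (m - 5)*(m^3 - m^2 - 16*m + 16) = (m - 5)*(m + 4)*(m^2 - 5*m + 4) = (m - 5)*(m - 1)*(m + 4)*(m - 4)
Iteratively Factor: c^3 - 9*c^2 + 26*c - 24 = (c - 4)*(c^2 - 5*c + 6) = (c - 4)*(c - 2)*(c - 3)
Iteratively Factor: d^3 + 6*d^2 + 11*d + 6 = (d + 2)*(d^2 + 4*d + 3) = (d + 1)*(d + 2)*(d + 3)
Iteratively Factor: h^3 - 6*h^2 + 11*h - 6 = (h - 3)*(h^2 - 3*h + 2) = (h - 3)*(h - 2)*(h - 1)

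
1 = 1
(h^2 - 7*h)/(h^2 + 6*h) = (h - 7)/(h + 6)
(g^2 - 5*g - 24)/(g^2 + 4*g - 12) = (g^2 - 5*g - 24)/(g^2 + 4*g - 12)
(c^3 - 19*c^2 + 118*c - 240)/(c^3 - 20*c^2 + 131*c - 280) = (c - 6)/(c - 7)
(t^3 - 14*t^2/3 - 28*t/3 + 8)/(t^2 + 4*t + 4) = (t^2 - 20*t/3 + 4)/(t + 2)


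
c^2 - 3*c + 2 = (c - 2)*(c - 1)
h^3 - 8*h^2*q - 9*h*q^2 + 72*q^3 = (h - 8*q)*(h - 3*q)*(h + 3*q)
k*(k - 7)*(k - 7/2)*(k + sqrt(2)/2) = k^4 - 21*k^3/2 + sqrt(2)*k^3/2 - 21*sqrt(2)*k^2/4 + 49*k^2/2 + 49*sqrt(2)*k/4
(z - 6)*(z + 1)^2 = z^3 - 4*z^2 - 11*z - 6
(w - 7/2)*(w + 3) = w^2 - w/2 - 21/2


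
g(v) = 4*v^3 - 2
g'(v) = 12*v^2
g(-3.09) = -120.01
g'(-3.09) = 114.58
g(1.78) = 20.56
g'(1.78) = 38.02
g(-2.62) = -73.94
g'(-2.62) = 82.37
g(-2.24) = -46.96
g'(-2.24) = 60.21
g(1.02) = 2.24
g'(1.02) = 12.48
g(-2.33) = -52.60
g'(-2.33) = 65.15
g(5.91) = 823.70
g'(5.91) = 419.14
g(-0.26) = -2.07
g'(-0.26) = 0.81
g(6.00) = 862.00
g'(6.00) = 432.00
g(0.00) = -2.00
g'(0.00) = 0.00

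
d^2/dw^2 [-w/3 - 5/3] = 0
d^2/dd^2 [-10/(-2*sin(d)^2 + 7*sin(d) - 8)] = 10*(-16*sin(d)^4 + 42*sin(d)^3 + 39*sin(d)^2 - 140*sin(d) + 66)/(-7*sin(d) - cos(2*d) + 9)^3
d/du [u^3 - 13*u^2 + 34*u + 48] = 3*u^2 - 26*u + 34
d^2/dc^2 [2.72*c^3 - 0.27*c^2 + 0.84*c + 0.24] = 16.32*c - 0.54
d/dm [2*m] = 2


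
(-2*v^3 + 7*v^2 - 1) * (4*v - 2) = -8*v^4 + 32*v^3 - 14*v^2 - 4*v + 2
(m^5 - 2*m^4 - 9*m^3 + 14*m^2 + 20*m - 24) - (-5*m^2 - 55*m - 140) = m^5 - 2*m^4 - 9*m^3 + 19*m^2 + 75*m + 116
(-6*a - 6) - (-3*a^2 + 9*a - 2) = 3*a^2 - 15*a - 4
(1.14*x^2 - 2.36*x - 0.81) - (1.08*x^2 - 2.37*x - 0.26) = 0.0599999999999998*x^2 + 0.0100000000000002*x - 0.55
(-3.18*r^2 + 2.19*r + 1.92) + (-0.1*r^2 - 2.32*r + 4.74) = -3.28*r^2 - 0.13*r + 6.66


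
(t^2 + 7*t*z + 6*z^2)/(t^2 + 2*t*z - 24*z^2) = (-t - z)/(-t + 4*z)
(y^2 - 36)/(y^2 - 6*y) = (y + 6)/y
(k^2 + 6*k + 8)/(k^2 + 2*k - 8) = (k + 2)/(k - 2)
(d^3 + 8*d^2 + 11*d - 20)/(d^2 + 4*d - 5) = d + 4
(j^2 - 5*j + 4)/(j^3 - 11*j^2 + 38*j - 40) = (j - 1)/(j^2 - 7*j + 10)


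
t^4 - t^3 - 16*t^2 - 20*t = t*(t - 5)*(t + 2)^2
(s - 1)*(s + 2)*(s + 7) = s^3 + 8*s^2 + 5*s - 14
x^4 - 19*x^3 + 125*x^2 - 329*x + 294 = (x - 7)^2*(x - 3)*(x - 2)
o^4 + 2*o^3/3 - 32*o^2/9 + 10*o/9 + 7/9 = (o - 1)^2*(o + 1/3)*(o + 7/3)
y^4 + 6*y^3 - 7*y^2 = y^2*(y - 1)*(y + 7)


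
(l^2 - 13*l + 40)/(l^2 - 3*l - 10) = (l - 8)/(l + 2)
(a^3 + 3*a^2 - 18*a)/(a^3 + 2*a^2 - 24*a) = (a - 3)/(a - 4)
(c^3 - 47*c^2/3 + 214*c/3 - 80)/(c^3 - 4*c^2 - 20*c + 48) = (3*c^2 - 29*c + 40)/(3*(c^2 + 2*c - 8))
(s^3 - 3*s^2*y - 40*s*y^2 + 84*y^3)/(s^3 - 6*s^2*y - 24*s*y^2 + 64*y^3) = (-s^2 + s*y + 42*y^2)/(-s^2 + 4*s*y + 32*y^2)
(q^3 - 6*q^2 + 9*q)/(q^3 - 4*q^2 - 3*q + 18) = q/(q + 2)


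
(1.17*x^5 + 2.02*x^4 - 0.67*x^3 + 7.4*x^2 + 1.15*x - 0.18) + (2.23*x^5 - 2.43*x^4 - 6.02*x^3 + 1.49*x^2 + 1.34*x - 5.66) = 3.4*x^5 - 0.41*x^4 - 6.69*x^3 + 8.89*x^2 + 2.49*x - 5.84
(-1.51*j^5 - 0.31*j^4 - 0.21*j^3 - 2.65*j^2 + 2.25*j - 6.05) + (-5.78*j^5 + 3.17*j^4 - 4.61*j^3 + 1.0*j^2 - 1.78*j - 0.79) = -7.29*j^5 + 2.86*j^4 - 4.82*j^3 - 1.65*j^2 + 0.47*j - 6.84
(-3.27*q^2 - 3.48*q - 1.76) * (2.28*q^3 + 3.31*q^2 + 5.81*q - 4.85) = -7.4556*q^5 - 18.7581*q^4 - 34.5303*q^3 - 10.1849*q^2 + 6.6524*q + 8.536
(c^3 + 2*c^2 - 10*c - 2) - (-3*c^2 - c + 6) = c^3 + 5*c^2 - 9*c - 8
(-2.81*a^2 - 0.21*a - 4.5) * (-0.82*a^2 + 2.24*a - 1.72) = 2.3042*a^4 - 6.1222*a^3 + 8.0528*a^2 - 9.7188*a + 7.74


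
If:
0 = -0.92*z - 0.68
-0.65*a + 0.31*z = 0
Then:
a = -0.35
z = -0.74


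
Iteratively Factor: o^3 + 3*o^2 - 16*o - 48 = (o - 4)*(o^2 + 7*o + 12) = (o - 4)*(o + 4)*(o + 3)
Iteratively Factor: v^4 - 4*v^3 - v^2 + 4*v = (v - 1)*(v^3 - 3*v^2 - 4*v) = v*(v - 1)*(v^2 - 3*v - 4) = v*(v - 4)*(v - 1)*(v + 1)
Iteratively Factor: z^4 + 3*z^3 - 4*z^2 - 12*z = (z + 2)*(z^3 + z^2 - 6*z) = z*(z + 2)*(z^2 + z - 6) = z*(z - 2)*(z + 2)*(z + 3)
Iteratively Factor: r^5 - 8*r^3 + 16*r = (r)*(r^4 - 8*r^2 + 16) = r*(r - 2)*(r^3 + 2*r^2 - 4*r - 8) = r*(r - 2)*(r + 2)*(r^2 - 4) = r*(r - 2)*(r + 2)^2*(r - 2)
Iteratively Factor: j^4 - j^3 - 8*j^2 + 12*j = (j - 2)*(j^3 + j^2 - 6*j) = (j - 2)^2*(j^2 + 3*j) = j*(j - 2)^2*(j + 3)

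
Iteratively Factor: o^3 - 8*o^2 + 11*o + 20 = (o - 5)*(o^2 - 3*o - 4) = (o - 5)*(o - 4)*(o + 1)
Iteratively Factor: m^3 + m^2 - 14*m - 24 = (m + 2)*(m^2 - m - 12) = (m + 2)*(m + 3)*(m - 4)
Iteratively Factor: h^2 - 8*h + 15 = (h - 3)*(h - 5)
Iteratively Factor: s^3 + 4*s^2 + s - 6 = (s + 3)*(s^2 + s - 2) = (s + 2)*(s + 3)*(s - 1)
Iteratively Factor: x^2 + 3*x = (x)*(x + 3)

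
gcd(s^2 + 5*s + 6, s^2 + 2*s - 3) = s + 3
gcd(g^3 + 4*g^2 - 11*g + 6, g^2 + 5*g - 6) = g^2 + 5*g - 6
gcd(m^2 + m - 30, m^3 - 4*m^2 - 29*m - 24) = 1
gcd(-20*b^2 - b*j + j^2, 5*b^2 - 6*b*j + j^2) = 5*b - j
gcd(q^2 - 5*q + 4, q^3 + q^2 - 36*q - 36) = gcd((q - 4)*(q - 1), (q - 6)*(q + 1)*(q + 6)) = 1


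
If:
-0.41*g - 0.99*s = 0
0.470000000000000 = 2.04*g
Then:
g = 0.23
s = -0.10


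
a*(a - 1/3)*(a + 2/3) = a^3 + a^2/3 - 2*a/9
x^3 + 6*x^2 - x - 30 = (x - 2)*(x + 3)*(x + 5)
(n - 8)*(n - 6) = n^2 - 14*n + 48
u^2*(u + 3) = u^3 + 3*u^2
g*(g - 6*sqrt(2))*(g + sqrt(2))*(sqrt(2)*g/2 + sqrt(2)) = sqrt(2)*g^4/2 - 5*g^3 + sqrt(2)*g^3 - 10*g^2 - 6*sqrt(2)*g^2 - 12*sqrt(2)*g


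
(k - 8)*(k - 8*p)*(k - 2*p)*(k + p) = k^4 - 9*k^3*p - 8*k^3 + 6*k^2*p^2 + 72*k^2*p + 16*k*p^3 - 48*k*p^2 - 128*p^3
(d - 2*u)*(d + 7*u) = d^2 + 5*d*u - 14*u^2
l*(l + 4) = l^2 + 4*l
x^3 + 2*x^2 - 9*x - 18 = (x - 3)*(x + 2)*(x + 3)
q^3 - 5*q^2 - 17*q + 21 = (q - 7)*(q - 1)*(q + 3)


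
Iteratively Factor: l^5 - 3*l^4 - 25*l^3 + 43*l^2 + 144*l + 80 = (l - 5)*(l^4 + 2*l^3 - 15*l^2 - 32*l - 16) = (l - 5)*(l + 1)*(l^3 + l^2 - 16*l - 16) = (l - 5)*(l + 1)*(l + 4)*(l^2 - 3*l - 4) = (l - 5)*(l + 1)^2*(l + 4)*(l - 4)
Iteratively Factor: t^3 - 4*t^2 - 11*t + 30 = (t - 2)*(t^2 - 2*t - 15) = (t - 5)*(t - 2)*(t + 3)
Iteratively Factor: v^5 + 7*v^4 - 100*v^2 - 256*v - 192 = (v + 2)*(v^4 + 5*v^3 - 10*v^2 - 80*v - 96) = (v + 2)*(v + 3)*(v^3 + 2*v^2 - 16*v - 32) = (v - 4)*(v + 2)*(v + 3)*(v^2 + 6*v + 8) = (v - 4)*(v + 2)*(v + 3)*(v + 4)*(v + 2)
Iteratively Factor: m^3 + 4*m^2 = (m)*(m^2 + 4*m) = m^2*(m + 4)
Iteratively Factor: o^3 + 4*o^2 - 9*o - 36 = (o - 3)*(o^2 + 7*o + 12) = (o - 3)*(o + 4)*(o + 3)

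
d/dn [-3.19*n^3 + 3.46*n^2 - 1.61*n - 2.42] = -9.57*n^2 + 6.92*n - 1.61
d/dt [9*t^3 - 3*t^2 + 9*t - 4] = 27*t^2 - 6*t + 9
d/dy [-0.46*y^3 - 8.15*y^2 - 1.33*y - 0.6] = -1.38*y^2 - 16.3*y - 1.33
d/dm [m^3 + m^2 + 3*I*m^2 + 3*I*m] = 3*m^2 + m*(2 + 6*I) + 3*I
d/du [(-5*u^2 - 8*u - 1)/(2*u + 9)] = 10*(-u^2 - 9*u - 7)/(4*u^2 + 36*u + 81)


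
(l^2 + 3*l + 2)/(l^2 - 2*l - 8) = (l + 1)/(l - 4)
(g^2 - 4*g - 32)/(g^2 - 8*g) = (g + 4)/g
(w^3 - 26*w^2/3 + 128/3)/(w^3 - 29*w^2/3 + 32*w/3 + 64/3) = (w + 2)/(w + 1)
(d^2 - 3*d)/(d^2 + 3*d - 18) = d/(d + 6)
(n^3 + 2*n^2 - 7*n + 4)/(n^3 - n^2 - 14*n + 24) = (n^2 - 2*n + 1)/(n^2 - 5*n + 6)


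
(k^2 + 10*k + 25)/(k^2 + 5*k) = (k + 5)/k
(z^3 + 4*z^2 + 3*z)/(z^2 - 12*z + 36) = z*(z^2 + 4*z + 3)/(z^2 - 12*z + 36)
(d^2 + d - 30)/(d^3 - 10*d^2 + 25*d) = (d + 6)/(d*(d - 5))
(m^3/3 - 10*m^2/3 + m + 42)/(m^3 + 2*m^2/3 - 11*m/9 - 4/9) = 3*(m^3 - 10*m^2 + 3*m + 126)/(9*m^3 + 6*m^2 - 11*m - 4)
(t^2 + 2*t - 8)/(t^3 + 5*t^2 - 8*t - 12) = (t + 4)/(t^2 + 7*t + 6)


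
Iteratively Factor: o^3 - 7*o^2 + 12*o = (o - 3)*(o^2 - 4*o) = o*(o - 3)*(o - 4)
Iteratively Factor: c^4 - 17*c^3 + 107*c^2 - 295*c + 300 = (c - 5)*(c^3 - 12*c^2 + 47*c - 60) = (c - 5)*(c - 4)*(c^2 - 8*c + 15) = (c - 5)^2*(c - 4)*(c - 3)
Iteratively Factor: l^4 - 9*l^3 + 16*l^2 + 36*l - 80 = (l - 5)*(l^3 - 4*l^2 - 4*l + 16) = (l - 5)*(l - 4)*(l^2 - 4) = (l - 5)*(l - 4)*(l - 2)*(l + 2)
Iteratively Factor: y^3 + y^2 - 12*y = (y)*(y^2 + y - 12) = y*(y - 3)*(y + 4)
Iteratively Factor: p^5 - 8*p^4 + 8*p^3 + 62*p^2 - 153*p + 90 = (p - 5)*(p^4 - 3*p^3 - 7*p^2 + 27*p - 18) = (p - 5)*(p - 1)*(p^3 - 2*p^2 - 9*p + 18) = (p - 5)*(p - 1)*(p + 3)*(p^2 - 5*p + 6) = (p - 5)*(p - 3)*(p - 1)*(p + 3)*(p - 2)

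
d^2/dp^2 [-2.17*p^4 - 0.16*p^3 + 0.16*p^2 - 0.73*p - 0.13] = -26.04*p^2 - 0.96*p + 0.32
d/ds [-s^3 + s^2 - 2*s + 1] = -3*s^2 + 2*s - 2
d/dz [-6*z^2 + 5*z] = 5 - 12*z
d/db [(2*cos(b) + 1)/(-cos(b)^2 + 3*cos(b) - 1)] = (-2*cos(b) - cos(2*b) + 4)*sin(b)/(sin(b)^2 + 3*cos(b) - 2)^2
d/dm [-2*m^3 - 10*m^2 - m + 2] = -6*m^2 - 20*m - 1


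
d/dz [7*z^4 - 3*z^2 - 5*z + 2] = 28*z^3 - 6*z - 5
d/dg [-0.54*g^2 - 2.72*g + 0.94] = -1.08*g - 2.72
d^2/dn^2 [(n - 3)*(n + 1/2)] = 2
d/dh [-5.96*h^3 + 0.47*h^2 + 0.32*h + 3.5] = -17.88*h^2 + 0.94*h + 0.32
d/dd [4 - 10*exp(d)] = -10*exp(d)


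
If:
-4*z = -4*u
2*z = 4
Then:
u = 2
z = 2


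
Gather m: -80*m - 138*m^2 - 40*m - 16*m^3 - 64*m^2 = -16*m^3 - 202*m^2 - 120*m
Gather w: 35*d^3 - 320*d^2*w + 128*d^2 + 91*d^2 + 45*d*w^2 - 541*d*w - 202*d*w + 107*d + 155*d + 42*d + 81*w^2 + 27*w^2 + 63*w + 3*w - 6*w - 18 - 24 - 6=35*d^3 + 219*d^2 + 304*d + w^2*(45*d + 108) + w*(-320*d^2 - 743*d + 60) - 48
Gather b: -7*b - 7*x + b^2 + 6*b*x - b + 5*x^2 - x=b^2 + b*(6*x - 8) + 5*x^2 - 8*x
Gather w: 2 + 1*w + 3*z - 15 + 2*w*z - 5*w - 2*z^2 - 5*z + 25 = w*(2*z - 4) - 2*z^2 - 2*z + 12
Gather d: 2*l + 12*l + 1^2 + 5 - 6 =14*l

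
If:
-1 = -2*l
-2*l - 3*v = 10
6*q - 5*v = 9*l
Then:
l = 1/2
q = -83/36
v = -11/3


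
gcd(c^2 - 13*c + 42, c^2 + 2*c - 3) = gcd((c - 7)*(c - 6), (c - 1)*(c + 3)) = 1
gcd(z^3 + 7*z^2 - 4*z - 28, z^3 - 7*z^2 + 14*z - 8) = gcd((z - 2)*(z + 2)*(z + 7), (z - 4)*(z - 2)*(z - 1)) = z - 2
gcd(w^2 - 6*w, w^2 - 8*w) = w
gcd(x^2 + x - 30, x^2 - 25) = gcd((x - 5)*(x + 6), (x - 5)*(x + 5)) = x - 5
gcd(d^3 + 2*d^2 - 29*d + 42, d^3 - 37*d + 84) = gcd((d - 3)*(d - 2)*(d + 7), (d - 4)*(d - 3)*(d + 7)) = d^2 + 4*d - 21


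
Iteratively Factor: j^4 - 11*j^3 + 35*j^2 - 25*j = (j - 5)*(j^3 - 6*j^2 + 5*j) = (j - 5)^2*(j^2 - j) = (j - 5)^2*(j - 1)*(j)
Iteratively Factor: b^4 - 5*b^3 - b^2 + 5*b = (b - 5)*(b^3 - b) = (b - 5)*(b + 1)*(b^2 - b) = (b - 5)*(b - 1)*(b + 1)*(b)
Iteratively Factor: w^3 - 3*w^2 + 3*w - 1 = (w - 1)*(w^2 - 2*w + 1) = (w - 1)^2*(w - 1)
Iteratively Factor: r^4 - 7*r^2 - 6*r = (r + 2)*(r^3 - 2*r^2 - 3*r) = r*(r + 2)*(r^2 - 2*r - 3) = r*(r + 1)*(r + 2)*(r - 3)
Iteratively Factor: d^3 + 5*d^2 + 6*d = (d + 3)*(d^2 + 2*d) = d*(d + 3)*(d + 2)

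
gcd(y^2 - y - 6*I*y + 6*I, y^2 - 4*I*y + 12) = y - 6*I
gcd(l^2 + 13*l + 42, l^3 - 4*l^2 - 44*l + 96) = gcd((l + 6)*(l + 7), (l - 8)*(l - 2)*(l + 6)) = l + 6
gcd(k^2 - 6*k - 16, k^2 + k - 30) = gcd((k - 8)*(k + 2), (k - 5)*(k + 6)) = 1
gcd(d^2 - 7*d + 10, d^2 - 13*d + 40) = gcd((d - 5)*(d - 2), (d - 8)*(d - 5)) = d - 5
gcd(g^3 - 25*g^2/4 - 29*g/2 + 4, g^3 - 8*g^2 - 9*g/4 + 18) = g - 8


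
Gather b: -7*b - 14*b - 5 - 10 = -21*b - 15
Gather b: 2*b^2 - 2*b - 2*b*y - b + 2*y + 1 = 2*b^2 + b*(-2*y - 3) + 2*y + 1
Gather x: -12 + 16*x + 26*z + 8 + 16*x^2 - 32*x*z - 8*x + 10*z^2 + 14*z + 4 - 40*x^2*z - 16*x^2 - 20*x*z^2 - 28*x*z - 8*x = -40*x^2*z + x*(-20*z^2 - 60*z) + 10*z^2 + 40*z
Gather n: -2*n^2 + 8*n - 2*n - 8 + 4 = -2*n^2 + 6*n - 4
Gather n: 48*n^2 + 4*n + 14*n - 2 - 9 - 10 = 48*n^2 + 18*n - 21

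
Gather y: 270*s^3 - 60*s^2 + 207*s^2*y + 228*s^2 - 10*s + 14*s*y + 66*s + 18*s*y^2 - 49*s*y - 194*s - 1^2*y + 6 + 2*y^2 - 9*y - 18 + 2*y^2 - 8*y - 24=270*s^3 + 168*s^2 - 138*s + y^2*(18*s + 4) + y*(207*s^2 - 35*s - 18) - 36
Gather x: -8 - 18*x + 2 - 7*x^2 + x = -7*x^2 - 17*x - 6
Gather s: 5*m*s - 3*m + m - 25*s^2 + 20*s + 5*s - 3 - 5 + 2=-2*m - 25*s^2 + s*(5*m + 25) - 6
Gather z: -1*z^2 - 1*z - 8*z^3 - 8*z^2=-8*z^3 - 9*z^2 - z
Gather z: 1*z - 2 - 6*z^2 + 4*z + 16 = -6*z^2 + 5*z + 14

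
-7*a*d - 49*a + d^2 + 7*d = (-7*a + d)*(d + 7)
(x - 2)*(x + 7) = x^2 + 5*x - 14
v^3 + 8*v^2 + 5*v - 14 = (v - 1)*(v + 2)*(v + 7)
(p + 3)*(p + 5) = p^2 + 8*p + 15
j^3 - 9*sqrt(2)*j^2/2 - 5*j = j*(j - 5*sqrt(2))*(j + sqrt(2)/2)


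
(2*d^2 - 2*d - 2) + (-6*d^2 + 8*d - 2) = -4*d^2 + 6*d - 4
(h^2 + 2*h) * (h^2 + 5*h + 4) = h^4 + 7*h^3 + 14*h^2 + 8*h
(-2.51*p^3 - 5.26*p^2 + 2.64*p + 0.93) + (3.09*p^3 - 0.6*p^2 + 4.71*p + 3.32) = 0.58*p^3 - 5.86*p^2 + 7.35*p + 4.25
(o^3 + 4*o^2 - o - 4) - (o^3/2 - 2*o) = o^3/2 + 4*o^2 + o - 4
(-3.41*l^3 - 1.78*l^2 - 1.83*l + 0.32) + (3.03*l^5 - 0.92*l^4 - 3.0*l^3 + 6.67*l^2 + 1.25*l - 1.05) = 3.03*l^5 - 0.92*l^4 - 6.41*l^3 + 4.89*l^2 - 0.58*l - 0.73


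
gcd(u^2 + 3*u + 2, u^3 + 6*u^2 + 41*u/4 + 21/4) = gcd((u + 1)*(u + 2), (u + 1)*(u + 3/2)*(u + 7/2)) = u + 1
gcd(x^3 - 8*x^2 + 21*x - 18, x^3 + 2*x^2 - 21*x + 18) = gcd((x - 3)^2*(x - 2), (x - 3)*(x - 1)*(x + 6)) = x - 3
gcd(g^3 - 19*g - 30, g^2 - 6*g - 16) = g + 2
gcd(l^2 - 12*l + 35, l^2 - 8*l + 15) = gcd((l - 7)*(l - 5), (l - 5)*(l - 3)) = l - 5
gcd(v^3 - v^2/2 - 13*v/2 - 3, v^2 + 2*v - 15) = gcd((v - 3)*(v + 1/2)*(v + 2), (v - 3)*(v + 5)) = v - 3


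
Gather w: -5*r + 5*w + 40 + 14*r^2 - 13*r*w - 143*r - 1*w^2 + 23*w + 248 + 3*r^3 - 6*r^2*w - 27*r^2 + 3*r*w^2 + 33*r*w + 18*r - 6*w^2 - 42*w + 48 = 3*r^3 - 13*r^2 - 130*r + w^2*(3*r - 7) + w*(-6*r^2 + 20*r - 14) + 336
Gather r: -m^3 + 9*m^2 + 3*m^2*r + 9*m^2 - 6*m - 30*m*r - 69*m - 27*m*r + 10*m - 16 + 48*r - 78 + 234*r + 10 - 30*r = -m^3 + 18*m^2 - 65*m + r*(3*m^2 - 57*m + 252) - 84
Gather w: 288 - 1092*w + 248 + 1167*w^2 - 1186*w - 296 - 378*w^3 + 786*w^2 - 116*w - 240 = -378*w^3 + 1953*w^2 - 2394*w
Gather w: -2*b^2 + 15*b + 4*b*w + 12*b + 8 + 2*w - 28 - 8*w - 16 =-2*b^2 + 27*b + w*(4*b - 6) - 36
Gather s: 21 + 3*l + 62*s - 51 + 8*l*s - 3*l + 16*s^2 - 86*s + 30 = 16*s^2 + s*(8*l - 24)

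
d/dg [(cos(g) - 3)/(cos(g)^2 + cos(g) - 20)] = (cos(g)^2 - 6*cos(g) + 17)*sin(g)/(cos(g)^2 + cos(g) - 20)^2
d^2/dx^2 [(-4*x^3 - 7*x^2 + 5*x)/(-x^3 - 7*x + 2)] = 2*(7*x^6 - 99*x^5 - 99*x^4 + 329*x^3 - 228*x^2 + 48*x - 42)/(x^9 + 21*x^7 - 6*x^6 + 147*x^5 - 84*x^4 + 355*x^3 - 294*x^2 + 84*x - 8)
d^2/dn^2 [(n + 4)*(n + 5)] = 2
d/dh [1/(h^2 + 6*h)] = 2*(-h - 3)/(h^2*(h + 6)^2)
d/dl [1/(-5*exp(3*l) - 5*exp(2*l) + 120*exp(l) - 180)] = (3*exp(2*l) + 2*exp(l) - 24)*exp(l)/(5*(exp(3*l) + exp(2*l) - 24*exp(l) + 36)^2)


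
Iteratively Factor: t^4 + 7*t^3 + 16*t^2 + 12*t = (t + 2)*(t^3 + 5*t^2 + 6*t) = (t + 2)*(t + 3)*(t^2 + 2*t) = (t + 2)^2*(t + 3)*(t)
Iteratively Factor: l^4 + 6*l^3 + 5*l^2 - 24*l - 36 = (l - 2)*(l^3 + 8*l^2 + 21*l + 18) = (l - 2)*(l + 3)*(l^2 + 5*l + 6) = (l - 2)*(l + 2)*(l + 3)*(l + 3)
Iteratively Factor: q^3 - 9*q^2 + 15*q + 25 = (q + 1)*(q^2 - 10*q + 25) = (q - 5)*(q + 1)*(q - 5)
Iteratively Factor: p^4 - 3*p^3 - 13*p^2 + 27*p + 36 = (p + 3)*(p^3 - 6*p^2 + 5*p + 12) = (p - 3)*(p + 3)*(p^2 - 3*p - 4) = (p - 3)*(p + 1)*(p + 3)*(p - 4)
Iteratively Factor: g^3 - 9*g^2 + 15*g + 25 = (g - 5)*(g^2 - 4*g - 5) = (g - 5)^2*(g + 1)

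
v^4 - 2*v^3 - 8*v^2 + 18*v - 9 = (v - 3)*(v - 1)^2*(v + 3)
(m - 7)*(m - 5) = m^2 - 12*m + 35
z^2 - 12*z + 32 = (z - 8)*(z - 4)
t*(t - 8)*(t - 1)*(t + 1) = t^4 - 8*t^3 - t^2 + 8*t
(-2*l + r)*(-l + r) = 2*l^2 - 3*l*r + r^2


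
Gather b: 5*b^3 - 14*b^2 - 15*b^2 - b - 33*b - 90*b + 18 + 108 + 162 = 5*b^3 - 29*b^2 - 124*b + 288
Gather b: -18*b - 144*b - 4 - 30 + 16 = -162*b - 18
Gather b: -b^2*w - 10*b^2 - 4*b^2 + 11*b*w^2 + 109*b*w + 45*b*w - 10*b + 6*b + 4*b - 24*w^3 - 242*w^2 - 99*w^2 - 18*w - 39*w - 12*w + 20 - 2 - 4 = b^2*(-w - 14) + b*(11*w^2 + 154*w) - 24*w^3 - 341*w^2 - 69*w + 14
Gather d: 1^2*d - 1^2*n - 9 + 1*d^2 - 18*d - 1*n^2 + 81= d^2 - 17*d - n^2 - n + 72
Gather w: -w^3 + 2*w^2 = -w^3 + 2*w^2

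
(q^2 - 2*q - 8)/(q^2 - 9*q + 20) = (q + 2)/(q - 5)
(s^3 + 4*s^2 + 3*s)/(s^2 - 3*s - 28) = s*(s^2 + 4*s + 3)/(s^2 - 3*s - 28)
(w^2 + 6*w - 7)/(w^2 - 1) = (w + 7)/(w + 1)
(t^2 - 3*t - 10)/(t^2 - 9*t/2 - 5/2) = 2*(t + 2)/(2*t + 1)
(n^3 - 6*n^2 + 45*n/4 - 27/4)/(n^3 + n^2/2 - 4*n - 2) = (4*n^3 - 24*n^2 + 45*n - 27)/(2*(2*n^3 + n^2 - 8*n - 4))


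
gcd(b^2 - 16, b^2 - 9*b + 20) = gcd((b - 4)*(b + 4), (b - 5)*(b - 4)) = b - 4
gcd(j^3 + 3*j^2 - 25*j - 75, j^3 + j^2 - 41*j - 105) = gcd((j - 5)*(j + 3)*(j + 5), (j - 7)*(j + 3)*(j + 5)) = j^2 + 8*j + 15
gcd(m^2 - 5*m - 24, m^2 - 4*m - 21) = m + 3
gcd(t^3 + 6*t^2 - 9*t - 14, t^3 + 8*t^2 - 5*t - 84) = t + 7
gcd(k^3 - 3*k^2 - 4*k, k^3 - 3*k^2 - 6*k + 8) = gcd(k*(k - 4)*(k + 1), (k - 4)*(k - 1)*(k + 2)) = k - 4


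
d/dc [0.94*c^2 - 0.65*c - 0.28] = 1.88*c - 0.65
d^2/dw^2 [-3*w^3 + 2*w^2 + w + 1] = 4 - 18*w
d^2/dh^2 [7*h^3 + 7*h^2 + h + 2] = 42*h + 14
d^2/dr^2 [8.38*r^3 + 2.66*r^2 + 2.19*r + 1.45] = 50.28*r + 5.32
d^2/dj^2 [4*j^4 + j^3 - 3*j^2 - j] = 48*j^2 + 6*j - 6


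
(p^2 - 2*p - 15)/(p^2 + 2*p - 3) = (p - 5)/(p - 1)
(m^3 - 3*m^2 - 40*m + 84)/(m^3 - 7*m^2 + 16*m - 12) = (m^2 - m - 42)/(m^2 - 5*m + 6)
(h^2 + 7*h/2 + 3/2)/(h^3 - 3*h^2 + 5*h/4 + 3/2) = 2*(h + 3)/(2*h^2 - 7*h + 6)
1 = 1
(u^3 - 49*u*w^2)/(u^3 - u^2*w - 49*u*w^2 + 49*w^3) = u/(u - w)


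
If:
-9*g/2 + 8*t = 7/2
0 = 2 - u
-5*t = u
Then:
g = -67/45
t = -2/5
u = 2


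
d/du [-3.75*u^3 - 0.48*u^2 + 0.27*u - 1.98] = -11.25*u^2 - 0.96*u + 0.27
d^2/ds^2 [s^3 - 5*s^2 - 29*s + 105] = 6*s - 10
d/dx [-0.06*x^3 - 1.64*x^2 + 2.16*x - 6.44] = -0.18*x^2 - 3.28*x + 2.16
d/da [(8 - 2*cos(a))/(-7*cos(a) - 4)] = -64*sin(a)/(7*cos(a) + 4)^2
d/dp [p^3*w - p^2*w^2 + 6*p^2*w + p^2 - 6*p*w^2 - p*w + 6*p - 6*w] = 3*p^2*w - 2*p*w^2 + 12*p*w + 2*p - 6*w^2 - w + 6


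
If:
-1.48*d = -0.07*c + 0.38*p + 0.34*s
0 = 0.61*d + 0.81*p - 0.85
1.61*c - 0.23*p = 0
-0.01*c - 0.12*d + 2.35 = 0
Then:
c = -1.97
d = 19.75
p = -13.82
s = -70.92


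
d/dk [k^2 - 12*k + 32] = 2*k - 12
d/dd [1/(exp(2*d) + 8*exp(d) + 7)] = 2*(-exp(d) - 4)*exp(d)/(exp(2*d) + 8*exp(d) + 7)^2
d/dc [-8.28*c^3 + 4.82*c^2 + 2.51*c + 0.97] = -24.84*c^2 + 9.64*c + 2.51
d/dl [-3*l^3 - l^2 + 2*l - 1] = -9*l^2 - 2*l + 2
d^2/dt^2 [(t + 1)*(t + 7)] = 2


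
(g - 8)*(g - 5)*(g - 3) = g^3 - 16*g^2 + 79*g - 120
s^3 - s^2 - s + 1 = (s - 1)^2*(s + 1)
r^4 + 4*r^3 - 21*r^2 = r^2*(r - 3)*(r + 7)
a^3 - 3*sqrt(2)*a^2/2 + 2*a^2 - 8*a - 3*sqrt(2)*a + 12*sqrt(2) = (a - 2)*(a + 4)*(a - 3*sqrt(2)/2)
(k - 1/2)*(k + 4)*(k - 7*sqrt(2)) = k^3 - 7*sqrt(2)*k^2 + 7*k^2/2 - 49*sqrt(2)*k/2 - 2*k + 14*sqrt(2)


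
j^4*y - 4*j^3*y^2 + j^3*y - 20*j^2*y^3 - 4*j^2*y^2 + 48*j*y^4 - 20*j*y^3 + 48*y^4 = (j - 6*y)*(j - 2*y)*(j + 4*y)*(j*y + y)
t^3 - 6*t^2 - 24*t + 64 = (t - 8)*(t - 2)*(t + 4)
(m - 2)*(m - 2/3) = m^2 - 8*m/3 + 4/3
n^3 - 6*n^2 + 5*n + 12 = (n - 4)*(n - 3)*(n + 1)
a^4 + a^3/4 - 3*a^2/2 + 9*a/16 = a*(a - 3/4)*(a - 1/2)*(a + 3/2)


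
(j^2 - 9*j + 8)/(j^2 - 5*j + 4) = (j - 8)/(j - 4)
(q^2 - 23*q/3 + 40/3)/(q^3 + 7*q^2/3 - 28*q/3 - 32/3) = (q - 5)/(q^2 + 5*q + 4)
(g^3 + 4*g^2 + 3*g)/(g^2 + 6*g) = (g^2 + 4*g + 3)/(g + 6)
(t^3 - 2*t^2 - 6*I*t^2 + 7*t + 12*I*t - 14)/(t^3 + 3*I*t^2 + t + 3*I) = (t^2 - t*(2 + 7*I) + 14*I)/(t^2 + 2*I*t + 3)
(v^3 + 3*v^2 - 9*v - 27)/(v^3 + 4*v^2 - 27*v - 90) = (v^2 - 9)/(v^2 + v - 30)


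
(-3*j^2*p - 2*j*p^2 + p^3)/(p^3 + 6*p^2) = (-3*j^2 - 2*j*p + p^2)/(p*(p + 6))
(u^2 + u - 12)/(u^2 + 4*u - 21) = (u + 4)/(u + 7)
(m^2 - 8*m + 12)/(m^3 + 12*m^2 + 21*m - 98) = (m - 6)/(m^2 + 14*m + 49)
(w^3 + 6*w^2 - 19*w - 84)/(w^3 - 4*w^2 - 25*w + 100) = (w^2 + 10*w + 21)/(w^2 - 25)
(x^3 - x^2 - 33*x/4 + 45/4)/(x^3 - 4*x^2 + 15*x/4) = (x + 3)/x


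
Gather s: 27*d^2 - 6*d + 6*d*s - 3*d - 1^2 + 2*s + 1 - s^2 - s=27*d^2 - 9*d - s^2 + s*(6*d + 1)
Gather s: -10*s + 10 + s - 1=9 - 9*s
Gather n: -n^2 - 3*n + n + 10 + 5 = -n^2 - 2*n + 15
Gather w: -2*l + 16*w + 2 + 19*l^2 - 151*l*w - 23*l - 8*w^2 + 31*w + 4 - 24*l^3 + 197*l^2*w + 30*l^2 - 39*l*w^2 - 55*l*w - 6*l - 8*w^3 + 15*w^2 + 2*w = -24*l^3 + 49*l^2 - 31*l - 8*w^3 + w^2*(7 - 39*l) + w*(197*l^2 - 206*l + 49) + 6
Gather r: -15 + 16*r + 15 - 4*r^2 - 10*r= -4*r^2 + 6*r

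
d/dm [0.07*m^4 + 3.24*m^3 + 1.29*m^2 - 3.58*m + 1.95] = 0.28*m^3 + 9.72*m^2 + 2.58*m - 3.58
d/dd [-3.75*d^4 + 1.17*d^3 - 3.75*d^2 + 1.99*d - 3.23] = -15.0*d^3 + 3.51*d^2 - 7.5*d + 1.99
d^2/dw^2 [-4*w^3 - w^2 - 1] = -24*w - 2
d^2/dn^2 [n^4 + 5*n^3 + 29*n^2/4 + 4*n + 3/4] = 12*n^2 + 30*n + 29/2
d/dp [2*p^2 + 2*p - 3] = 4*p + 2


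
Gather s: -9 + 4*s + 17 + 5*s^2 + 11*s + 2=5*s^2 + 15*s + 10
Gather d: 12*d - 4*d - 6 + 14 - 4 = 8*d + 4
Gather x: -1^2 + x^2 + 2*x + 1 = x^2 + 2*x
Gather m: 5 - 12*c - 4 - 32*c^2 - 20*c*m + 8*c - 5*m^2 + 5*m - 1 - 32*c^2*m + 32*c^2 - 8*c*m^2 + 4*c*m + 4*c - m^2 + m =m^2*(-8*c - 6) + m*(-32*c^2 - 16*c + 6)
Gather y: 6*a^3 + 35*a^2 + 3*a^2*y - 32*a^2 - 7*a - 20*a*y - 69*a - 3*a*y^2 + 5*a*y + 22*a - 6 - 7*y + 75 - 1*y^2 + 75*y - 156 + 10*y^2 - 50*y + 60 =6*a^3 + 3*a^2 - 54*a + y^2*(9 - 3*a) + y*(3*a^2 - 15*a + 18) - 27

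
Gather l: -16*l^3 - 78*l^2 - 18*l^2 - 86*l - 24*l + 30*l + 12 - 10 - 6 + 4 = -16*l^3 - 96*l^2 - 80*l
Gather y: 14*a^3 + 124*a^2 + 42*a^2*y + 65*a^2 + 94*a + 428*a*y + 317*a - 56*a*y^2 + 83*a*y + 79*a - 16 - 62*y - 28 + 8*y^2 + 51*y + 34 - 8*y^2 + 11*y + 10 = 14*a^3 + 189*a^2 - 56*a*y^2 + 490*a + y*(42*a^2 + 511*a)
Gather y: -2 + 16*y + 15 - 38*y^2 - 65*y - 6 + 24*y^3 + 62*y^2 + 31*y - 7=24*y^3 + 24*y^2 - 18*y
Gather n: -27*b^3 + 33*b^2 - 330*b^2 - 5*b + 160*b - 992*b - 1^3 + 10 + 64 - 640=-27*b^3 - 297*b^2 - 837*b - 567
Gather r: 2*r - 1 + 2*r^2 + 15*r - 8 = 2*r^2 + 17*r - 9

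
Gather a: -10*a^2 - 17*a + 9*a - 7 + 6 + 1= -10*a^2 - 8*a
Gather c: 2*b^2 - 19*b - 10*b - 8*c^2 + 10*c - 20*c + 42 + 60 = 2*b^2 - 29*b - 8*c^2 - 10*c + 102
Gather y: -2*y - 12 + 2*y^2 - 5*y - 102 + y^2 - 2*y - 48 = 3*y^2 - 9*y - 162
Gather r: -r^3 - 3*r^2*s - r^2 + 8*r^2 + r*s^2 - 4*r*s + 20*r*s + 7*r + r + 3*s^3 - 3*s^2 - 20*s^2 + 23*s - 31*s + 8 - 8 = -r^3 + r^2*(7 - 3*s) + r*(s^2 + 16*s + 8) + 3*s^3 - 23*s^2 - 8*s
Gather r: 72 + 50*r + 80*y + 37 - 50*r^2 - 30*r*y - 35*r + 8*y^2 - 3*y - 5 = -50*r^2 + r*(15 - 30*y) + 8*y^2 + 77*y + 104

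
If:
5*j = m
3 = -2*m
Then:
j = -3/10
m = -3/2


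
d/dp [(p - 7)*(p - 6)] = 2*p - 13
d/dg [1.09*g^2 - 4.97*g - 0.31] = 2.18*g - 4.97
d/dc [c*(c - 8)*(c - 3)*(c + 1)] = 4*c^3 - 30*c^2 + 26*c + 24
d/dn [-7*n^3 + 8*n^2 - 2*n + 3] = -21*n^2 + 16*n - 2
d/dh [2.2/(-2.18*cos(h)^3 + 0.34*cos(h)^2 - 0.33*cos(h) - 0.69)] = (-14.388*cos(h)^2 + 1.496*cos(h) - 0.726)*sin(h)/(2.18*cos(h)^3 - 0.34*cos(h)^2 + 0.33*cos(h) + 0.69)^2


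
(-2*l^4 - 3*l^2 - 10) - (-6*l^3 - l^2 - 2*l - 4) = -2*l^4 + 6*l^3 - 2*l^2 + 2*l - 6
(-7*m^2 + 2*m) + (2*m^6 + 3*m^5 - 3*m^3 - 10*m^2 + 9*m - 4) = 2*m^6 + 3*m^5 - 3*m^3 - 17*m^2 + 11*m - 4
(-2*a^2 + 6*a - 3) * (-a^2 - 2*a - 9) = 2*a^4 - 2*a^3 + 9*a^2 - 48*a + 27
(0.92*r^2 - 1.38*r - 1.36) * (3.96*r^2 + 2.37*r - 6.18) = 3.6432*r^4 - 3.2844*r^3 - 14.3418*r^2 + 5.3052*r + 8.4048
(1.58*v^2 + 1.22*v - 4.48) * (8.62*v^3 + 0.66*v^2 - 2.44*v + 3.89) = 13.6196*v^5 + 11.5592*v^4 - 41.6676*v^3 + 0.2126*v^2 + 15.677*v - 17.4272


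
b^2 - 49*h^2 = (b - 7*h)*(b + 7*h)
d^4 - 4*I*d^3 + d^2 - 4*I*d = d*(d - 4*I)*(d - I)*(d + I)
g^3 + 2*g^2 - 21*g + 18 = (g - 3)*(g - 1)*(g + 6)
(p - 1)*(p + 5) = p^2 + 4*p - 5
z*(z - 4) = z^2 - 4*z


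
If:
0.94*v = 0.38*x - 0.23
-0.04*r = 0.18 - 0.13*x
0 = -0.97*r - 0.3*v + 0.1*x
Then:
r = 0.04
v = 0.32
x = 1.40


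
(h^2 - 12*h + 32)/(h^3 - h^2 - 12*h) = (h - 8)/(h*(h + 3))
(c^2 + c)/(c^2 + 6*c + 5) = c/(c + 5)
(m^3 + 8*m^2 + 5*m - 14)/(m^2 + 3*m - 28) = (m^2 + m - 2)/(m - 4)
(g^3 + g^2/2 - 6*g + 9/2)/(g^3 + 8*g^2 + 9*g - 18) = (g - 3/2)/(g + 6)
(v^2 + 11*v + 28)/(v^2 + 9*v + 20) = (v + 7)/(v + 5)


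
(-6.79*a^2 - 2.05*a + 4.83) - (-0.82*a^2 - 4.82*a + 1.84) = -5.97*a^2 + 2.77*a + 2.99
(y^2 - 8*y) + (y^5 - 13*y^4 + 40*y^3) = y^5 - 13*y^4 + 40*y^3 + y^2 - 8*y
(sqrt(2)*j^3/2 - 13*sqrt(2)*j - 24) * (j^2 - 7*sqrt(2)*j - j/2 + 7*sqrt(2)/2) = sqrt(2)*j^5/2 - 7*j^4 - sqrt(2)*j^4/4 - 13*sqrt(2)*j^3 + 7*j^3/2 + 13*sqrt(2)*j^2/2 + 158*j^2 - 79*j + 168*sqrt(2)*j - 84*sqrt(2)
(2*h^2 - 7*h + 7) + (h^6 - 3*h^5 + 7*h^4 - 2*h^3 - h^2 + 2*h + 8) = h^6 - 3*h^5 + 7*h^4 - 2*h^3 + h^2 - 5*h + 15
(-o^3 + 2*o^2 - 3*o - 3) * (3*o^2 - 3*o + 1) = -3*o^5 + 9*o^4 - 16*o^3 + 2*o^2 + 6*o - 3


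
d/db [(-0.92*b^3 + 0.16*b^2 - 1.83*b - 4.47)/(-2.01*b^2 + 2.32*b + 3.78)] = (1.8492*b^4 - 4.2688*b^3 - 13.7399*b^2 - 16.7598*b + 3.453)/(4.0401*b^4 - 9.3264*b^3 - 9.8132*b^2 + 17.5392*b + 14.2884)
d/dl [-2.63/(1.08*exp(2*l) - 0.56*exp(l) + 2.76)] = (5.6808*exp(l) - 1.4728)*exp(l)/(1.08*exp(2*l) - 0.56*exp(l) + 2.76)^2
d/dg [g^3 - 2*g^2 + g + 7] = 3*g^2 - 4*g + 1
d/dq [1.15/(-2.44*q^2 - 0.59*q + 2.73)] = (5.612*q + 0.6785)/(2.44*q^2 + 0.59*q - 2.73)^2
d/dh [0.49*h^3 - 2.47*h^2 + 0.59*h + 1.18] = 1.47*h^2 - 4.94*h + 0.59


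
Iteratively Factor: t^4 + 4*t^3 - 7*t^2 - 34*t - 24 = (t + 1)*(t^3 + 3*t^2 - 10*t - 24) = (t - 3)*(t + 1)*(t^2 + 6*t + 8) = (t - 3)*(t + 1)*(t + 2)*(t + 4)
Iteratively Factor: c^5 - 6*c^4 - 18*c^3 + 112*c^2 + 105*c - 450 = (c - 5)*(c^4 - c^3 - 23*c^2 - 3*c + 90) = (c - 5)^2*(c^3 + 4*c^2 - 3*c - 18) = (c - 5)^2*(c + 3)*(c^2 + c - 6) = (c - 5)^2*(c + 3)^2*(c - 2)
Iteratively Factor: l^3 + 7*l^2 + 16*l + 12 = (l + 2)*(l^2 + 5*l + 6) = (l + 2)*(l + 3)*(l + 2)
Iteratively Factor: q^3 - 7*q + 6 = (q + 3)*(q^2 - 3*q + 2) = (q - 2)*(q + 3)*(q - 1)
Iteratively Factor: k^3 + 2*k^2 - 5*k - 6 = (k - 2)*(k^2 + 4*k + 3) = (k - 2)*(k + 3)*(k + 1)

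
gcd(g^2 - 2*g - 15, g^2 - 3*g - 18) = g + 3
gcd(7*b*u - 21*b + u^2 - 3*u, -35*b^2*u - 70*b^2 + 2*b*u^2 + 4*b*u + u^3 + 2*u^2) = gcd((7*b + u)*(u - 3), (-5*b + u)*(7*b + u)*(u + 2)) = 7*b + u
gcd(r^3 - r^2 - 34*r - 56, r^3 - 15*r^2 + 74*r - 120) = 1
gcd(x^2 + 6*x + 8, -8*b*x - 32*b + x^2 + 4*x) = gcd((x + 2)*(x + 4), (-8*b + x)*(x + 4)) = x + 4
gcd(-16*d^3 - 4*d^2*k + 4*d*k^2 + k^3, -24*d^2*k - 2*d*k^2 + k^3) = 4*d + k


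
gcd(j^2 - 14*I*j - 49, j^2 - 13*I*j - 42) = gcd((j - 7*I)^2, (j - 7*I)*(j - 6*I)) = j - 7*I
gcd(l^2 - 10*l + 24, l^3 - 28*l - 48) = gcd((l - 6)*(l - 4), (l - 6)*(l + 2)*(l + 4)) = l - 6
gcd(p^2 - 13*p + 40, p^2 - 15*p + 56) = p - 8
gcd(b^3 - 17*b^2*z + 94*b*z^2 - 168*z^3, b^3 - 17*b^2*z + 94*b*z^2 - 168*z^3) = -b^3 + 17*b^2*z - 94*b*z^2 + 168*z^3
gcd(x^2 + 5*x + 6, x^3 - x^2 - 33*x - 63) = x + 3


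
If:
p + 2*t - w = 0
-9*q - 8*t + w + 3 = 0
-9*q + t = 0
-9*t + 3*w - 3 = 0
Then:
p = 5/3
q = 2/27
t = 2/3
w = 3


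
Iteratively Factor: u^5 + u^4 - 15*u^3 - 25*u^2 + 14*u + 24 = (u - 1)*(u^4 + 2*u^3 - 13*u^2 - 38*u - 24) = (u - 4)*(u - 1)*(u^3 + 6*u^2 + 11*u + 6) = (u - 4)*(u - 1)*(u + 2)*(u^2 + 4*u + 3) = (u - 4)*(u - 1)*(u + 1)*(u + 2)*(u + 3)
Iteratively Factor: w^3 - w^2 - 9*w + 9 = (w - 1)*(w^2 - 9) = (w - 3)*(w - 1)*(w + 3)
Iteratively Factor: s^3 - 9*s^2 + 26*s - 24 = (s - 2)*(s^2 - 7*s + 12) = (s - 4)*(s - 2)*(s - 3)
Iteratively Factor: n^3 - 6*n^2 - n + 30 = (n - 3)*(n^2 - 3*n - 10) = (n - 5)*(n - 3)*(n + 2)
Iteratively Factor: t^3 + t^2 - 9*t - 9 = (t + 3)*(t^2 - 2*t - 3) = (t + 1)*(t + 3)*(t - 3)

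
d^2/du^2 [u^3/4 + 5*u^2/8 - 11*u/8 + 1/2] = 3*u/2 + 5/4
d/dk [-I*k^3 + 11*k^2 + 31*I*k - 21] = -3*I*k^2 + 22*k + 31*I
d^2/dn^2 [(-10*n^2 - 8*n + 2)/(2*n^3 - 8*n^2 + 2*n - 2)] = 2*(-5*n^6 - 12*n^5 + 69*n^4 - 147*n^3 + 87*n^2 + 39*n - 12)/(n^9 - 12*n^8 + 51*n^7 - 91*n^6 + 75*n^5 - 66*n^4 + 28*n^3 - 15*n^2 + 3*n - 1)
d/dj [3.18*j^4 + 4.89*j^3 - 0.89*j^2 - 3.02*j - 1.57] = 12.72*j^3 + 14.67*j^2 - 1.78*j - 3.02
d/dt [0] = 0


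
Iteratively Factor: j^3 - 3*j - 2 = (j + 1)*(j^2 - j - 2) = (j + 1)^2*(j - 2)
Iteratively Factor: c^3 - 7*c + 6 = (c - 2)*(c^2 + 2*c - 3) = (c - 2)*(c - 1)*(c + 3)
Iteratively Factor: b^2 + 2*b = (b)*(b + 2)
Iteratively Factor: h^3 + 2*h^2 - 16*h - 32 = (h + 2)*(h^2 - 16) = (h - 4)*(h + 2)*(h + 4)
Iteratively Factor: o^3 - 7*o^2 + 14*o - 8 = (o - 1)*(o^2 - 6*o + 8) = (o - 2)*(o - 1)*(o - 4)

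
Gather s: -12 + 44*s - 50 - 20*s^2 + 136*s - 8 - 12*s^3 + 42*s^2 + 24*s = -12*s^3 + 22*s^2 + 204*s - 70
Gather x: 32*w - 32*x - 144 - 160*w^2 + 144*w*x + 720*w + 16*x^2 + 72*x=-160*w^2 + 752*w + 16*x^2 + x*(144*w + 40) - 144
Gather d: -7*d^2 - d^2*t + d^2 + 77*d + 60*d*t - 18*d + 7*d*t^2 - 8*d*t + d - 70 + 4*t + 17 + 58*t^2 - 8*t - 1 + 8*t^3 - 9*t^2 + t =d^2*(-t - 6) + d*(7*t^2 + 52*t + 60) + 8*t^3 + 49*t^2 - 3*t - 54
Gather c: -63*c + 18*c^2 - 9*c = 18*c^2 - 72*c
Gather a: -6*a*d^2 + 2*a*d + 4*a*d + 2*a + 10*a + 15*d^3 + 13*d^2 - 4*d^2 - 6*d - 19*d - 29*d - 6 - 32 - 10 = a*(-6*d^2 + 6*d + 12) + 15*d^3 + 9*d^2 - 54*d - 48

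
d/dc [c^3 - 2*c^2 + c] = 3*c^2 - 4*c + 1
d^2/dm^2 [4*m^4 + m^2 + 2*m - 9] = 48*m^2 + 2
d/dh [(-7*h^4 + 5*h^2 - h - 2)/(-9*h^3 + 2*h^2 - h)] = (63*h^6 - 28*h^5 + 66*h^4 - 18*h^3 - 57*h^2 + 8*h - 2)/(h^2*(81*h^4 - 36*h^3 + 22*h^2 - 4*h + 1))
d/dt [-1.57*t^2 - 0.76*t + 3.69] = -3.14*t - 0.76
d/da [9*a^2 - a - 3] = 18*a - 1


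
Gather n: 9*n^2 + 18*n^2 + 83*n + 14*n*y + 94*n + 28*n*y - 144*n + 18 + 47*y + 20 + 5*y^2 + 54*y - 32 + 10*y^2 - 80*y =27*n^2 + n*(42*y + 33) + 15*y^2 + 21*y + 6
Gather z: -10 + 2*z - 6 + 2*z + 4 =4*z - 12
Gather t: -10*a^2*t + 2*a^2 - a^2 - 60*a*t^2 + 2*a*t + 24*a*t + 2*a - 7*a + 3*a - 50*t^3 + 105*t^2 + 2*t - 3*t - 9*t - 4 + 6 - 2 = a^2 - 2*a - 50*t^3 + t^2*(105 - 60*a) + t*(-10*a^2 + 26*a - 10)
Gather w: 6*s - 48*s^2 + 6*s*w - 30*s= -48*s^2 + 6*s*w - 24*s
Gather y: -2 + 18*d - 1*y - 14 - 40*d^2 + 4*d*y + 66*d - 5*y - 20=-40*d^2 + 84*d + y*(4*d - 6) - 36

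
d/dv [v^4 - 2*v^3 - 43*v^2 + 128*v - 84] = 4*v^3 - 6*v^2 - 86*v + 128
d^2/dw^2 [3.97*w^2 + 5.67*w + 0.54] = 7.94000000000000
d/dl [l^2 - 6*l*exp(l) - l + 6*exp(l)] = -6*l*exp(l) + 2*l - 1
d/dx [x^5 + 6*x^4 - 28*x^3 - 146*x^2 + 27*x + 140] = 5*x^4 + 24*x^3 - 84*x^2 - 292*x + 27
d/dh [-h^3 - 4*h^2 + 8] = h*(-3*h - 8)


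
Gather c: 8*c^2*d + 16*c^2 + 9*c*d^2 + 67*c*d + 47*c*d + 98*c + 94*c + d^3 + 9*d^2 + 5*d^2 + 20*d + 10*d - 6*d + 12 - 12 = c^2*(8*d + 16) + c*(9*d^2 + 114*d + 192) + d^3 + 14*d^2 + 24*d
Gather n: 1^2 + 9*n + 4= 9*n + 5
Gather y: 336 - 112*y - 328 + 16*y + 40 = 48 - 96*y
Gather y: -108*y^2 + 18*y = -108*y^2 + 18*y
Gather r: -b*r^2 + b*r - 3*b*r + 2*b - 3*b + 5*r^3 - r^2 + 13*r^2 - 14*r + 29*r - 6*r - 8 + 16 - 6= -b + 5*r^3 + r^2*(12 - b) + r*(9 - 2*b) + 2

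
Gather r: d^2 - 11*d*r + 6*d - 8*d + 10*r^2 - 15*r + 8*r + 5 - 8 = d^2 - 2*d + 10*r^2 + r*(-11*d - 7) - 3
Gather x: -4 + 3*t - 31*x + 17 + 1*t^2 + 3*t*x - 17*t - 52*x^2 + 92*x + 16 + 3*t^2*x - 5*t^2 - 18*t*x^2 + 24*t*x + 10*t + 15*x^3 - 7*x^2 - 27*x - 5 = -4*t^2 - 4*t + 15*x^3 + x^2*(-18*t - 59) + x*(3*t^2 + 27*t + 34) + 24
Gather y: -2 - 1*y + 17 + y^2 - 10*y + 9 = y^2 - 11*y + 24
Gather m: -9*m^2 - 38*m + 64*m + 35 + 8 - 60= -9*m^2 + 26*m - 17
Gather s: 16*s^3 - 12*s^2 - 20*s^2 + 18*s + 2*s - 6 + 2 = 16*s^3 - 32*s^2 + 20*s - 4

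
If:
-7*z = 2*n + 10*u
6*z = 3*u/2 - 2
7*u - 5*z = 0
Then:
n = 66/23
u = -20/69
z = -28/69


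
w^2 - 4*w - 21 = (w - 7)*(w + 3)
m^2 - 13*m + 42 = (m - 7)*(m - 6)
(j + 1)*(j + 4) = j^2 + 5*j + 4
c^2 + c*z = c*(c + z)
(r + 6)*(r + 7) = r^2 + 13*r + 42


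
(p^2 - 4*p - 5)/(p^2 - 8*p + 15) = (p + 1)/(p - 3)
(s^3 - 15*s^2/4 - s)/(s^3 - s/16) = 4*(s - 4)/(4*s - 1)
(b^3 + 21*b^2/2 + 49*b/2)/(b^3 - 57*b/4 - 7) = 2*b*(b + 7)/(2*b^2 - 7*b - 4)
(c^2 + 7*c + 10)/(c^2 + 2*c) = (c + 5)/c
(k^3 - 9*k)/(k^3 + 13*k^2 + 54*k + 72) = k*(k - 3)/(k^2 + 10*k + 24)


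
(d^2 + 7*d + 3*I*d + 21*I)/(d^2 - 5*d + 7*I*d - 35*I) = (d^2 + d*(7 + 3*I) + 21*I)/(d^2 + d*(-5 + 7*I) - 35*I)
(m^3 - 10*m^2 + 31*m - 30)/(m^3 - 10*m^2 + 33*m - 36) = (m^2 - 7*m + 10)/(m^2 - 7*m + 12)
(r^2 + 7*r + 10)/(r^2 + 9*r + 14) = (r + 5)/(r + 7)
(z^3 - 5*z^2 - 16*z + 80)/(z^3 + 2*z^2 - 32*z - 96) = (z^2 - 9*z + 20)/(z^2 - 2*z - 24)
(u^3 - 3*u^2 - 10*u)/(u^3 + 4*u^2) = (u^2 - 3*u - 10)/(u*(u + 4))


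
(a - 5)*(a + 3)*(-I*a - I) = -I*a^3 + I*a^2 + 17*I*a + 15*I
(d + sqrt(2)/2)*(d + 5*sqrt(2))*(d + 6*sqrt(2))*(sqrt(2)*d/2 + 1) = sqrt(2)*d^4/2 + 25*d^3/2 + 47*sqrt(2)*d^2 + 101*d + 30*sqrt(2)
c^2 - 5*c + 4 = (c - 4)*(c - 1)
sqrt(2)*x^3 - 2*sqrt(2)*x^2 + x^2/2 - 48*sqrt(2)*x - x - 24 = (x - 8)*(x + 6)*(sqrt(2)*x + 1/2)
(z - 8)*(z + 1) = z^2 - 7*z - 8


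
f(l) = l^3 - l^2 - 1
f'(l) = 3*l^2 - 2*l = l*(3*l - 2)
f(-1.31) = -4.96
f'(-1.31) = 7.77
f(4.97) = 97.06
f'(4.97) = 64.16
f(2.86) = 14.21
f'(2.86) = 18.82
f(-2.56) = -24.33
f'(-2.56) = 24.78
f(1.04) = -0.96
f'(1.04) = 1.16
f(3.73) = 36.98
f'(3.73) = 34.28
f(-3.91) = -76.06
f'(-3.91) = 53.68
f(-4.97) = -148.46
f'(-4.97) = 84.04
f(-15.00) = -3601.00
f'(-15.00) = 705.00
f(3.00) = 17.00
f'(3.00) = 21.00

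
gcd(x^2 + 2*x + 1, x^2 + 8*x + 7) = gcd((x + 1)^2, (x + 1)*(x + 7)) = x + 1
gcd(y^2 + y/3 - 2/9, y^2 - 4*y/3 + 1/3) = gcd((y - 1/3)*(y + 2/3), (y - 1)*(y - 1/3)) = y - 1/3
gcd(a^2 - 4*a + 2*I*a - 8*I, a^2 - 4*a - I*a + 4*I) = a - 4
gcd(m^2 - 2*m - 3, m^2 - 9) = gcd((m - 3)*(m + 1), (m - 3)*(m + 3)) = m - 3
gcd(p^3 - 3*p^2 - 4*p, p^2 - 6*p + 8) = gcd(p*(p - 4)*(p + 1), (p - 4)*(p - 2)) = p - 4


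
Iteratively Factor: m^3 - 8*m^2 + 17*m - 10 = (m - 5)*(m^2 - 3*m + 2) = (m - 5)*(m - 2)*(m - 1)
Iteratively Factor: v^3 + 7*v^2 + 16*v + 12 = (v + 2)*(v^2 + 5*v + 6) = (v + 2)^2*(v + 3)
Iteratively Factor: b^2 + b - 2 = (b - 1)*(b + 2)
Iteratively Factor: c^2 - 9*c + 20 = (c - 5)*(c - 4)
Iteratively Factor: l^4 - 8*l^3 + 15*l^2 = (l - 5)*(l^3 - 3*l^2) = l*(l - 5)*(l^2 - 3*l) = l*(l - 5)*(l - 3)*(l)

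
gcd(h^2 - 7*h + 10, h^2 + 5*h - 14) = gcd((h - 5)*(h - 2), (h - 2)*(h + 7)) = h - 2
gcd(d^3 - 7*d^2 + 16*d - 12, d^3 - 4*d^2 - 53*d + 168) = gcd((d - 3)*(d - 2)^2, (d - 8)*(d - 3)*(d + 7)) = d - 3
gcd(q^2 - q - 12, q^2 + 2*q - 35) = 1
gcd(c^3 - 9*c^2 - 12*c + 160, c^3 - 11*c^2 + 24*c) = c - 8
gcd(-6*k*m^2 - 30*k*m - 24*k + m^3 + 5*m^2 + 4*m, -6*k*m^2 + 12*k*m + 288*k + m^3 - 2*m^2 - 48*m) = 6*k - m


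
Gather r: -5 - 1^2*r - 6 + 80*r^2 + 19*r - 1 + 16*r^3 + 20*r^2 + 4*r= 16*r^3 + 100*r^2 + 22*r - 12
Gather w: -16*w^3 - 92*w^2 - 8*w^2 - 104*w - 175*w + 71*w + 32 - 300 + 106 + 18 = -16*w^3 - 100*w^2 - 208*w - 144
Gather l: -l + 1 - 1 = -l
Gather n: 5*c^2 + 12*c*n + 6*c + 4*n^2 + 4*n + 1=5*c^2 + 6*c + 4*n^2 + n*(12*c + 4) + 1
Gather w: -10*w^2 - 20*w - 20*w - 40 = -10*w^2 - 40*w - 40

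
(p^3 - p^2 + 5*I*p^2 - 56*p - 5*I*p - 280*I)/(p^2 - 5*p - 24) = (p^2 + p*(7 + 5*I) + 35*I)/(p + 3)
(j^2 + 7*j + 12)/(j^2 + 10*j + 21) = (j + 4)/(j + 7)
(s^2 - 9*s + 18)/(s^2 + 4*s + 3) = (s^2 - 9*s + 18)/(s^2 + 4*s + 3)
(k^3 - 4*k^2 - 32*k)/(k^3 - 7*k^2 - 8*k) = (k + 4)/(k + 1)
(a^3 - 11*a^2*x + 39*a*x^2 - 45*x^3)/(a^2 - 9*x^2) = (a^2 - 8*a*x + 15*x^2)/(a + 3*x)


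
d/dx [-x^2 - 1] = -2*x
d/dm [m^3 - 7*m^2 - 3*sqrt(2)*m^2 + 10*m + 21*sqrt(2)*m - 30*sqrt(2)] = 3*m^2 - 14*m - 6*sqrt(2)*m + 10 + 21*sqrt(2)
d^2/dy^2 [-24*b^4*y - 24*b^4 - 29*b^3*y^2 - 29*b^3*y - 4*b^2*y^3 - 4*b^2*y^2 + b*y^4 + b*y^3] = 2*b*(-29*b^2 - 12*b*y - 4*b + 6*y^2 + 3*y)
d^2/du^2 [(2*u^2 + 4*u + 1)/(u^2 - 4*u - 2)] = 6*(4*u^3 + 5*u^2 + 4*u - 2)/(u^6 - 12*u^5 + 42*u^4 - 16*u^3 - 84*u^2 - 48*u - 8)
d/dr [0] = 0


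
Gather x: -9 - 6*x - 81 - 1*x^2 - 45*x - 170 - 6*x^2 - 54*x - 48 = -7*x^2 - 105*x - 308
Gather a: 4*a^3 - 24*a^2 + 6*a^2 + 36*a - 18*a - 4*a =4*a^3 - 18*a^2 + 14*a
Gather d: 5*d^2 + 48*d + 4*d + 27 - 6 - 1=5*d^2 + 52*d + 20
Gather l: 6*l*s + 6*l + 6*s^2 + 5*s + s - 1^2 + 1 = l*(6*s + 6) + 6*s^2 + 6*s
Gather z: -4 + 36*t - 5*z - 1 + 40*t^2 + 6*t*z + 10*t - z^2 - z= 40*t^2 + 46*t - z^2 + z*(6*t - 6) - 5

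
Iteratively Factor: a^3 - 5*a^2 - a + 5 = (a + 1)*(a^2 - 6*a + 5) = (a - 1)*(a + 1)*(a - 5)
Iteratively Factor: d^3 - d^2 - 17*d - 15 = (d + 1)*(d^2 - 2*d - 15) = (d - 5)*(d + 1)*(d + 3)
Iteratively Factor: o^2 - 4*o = (o)*(o - 4)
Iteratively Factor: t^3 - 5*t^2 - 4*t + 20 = (t - 2)*(t^2 - 3*t - 10) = (t - 2)*(t + 2)*(t - 5)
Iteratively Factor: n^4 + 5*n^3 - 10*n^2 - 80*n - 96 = (n - 4)*(n^3 + 9*n^2 + 26*n + 24) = (n - 4)*(n + 4)*(n^2 + 5*n + 6) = (n - 4)*(n + 3)*(n + 4)*(n + 2)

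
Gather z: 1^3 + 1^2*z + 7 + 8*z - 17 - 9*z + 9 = 0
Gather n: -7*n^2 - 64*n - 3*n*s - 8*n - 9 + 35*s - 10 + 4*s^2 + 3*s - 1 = -7*n^2 + n*(-3*s - 72) + 4*s^2 + 38*s - 20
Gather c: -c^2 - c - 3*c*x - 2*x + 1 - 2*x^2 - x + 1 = -c^2 + c*(-3*x - 1) - 2*x^2 - 3*x + 2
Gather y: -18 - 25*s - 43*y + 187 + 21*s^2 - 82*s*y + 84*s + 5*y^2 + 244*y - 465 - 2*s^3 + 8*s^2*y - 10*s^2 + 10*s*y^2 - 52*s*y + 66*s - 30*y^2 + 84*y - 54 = -2*s^3 + 11*s^2 + 125*s + y^2*(10*s - 25) + y*(8*s^2 - 134*s + 285) - 350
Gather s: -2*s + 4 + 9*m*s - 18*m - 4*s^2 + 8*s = -18*m - 4*s^2 + s*(9*m + 6) + 4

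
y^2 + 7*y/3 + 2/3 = (y + 1/3)*(y + 2)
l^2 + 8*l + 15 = (l + 3)*(l + 5)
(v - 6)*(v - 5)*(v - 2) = v^3 - 13*v^2 + 52*v - 60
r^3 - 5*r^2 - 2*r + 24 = (r - 4)*(r - 3)*(r + 2)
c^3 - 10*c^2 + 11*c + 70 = (c - 7)*(c - 5)*(c + 2)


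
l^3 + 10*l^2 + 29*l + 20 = (l + 1)*(l + 4)*(l + 5)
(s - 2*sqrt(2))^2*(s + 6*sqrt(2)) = s^3 + 2*sqrt(2)*s^2 - 40*s + 48*sqrt(2)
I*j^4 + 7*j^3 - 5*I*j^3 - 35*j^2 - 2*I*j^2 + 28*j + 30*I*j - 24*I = (j - 4)*(j - 6*I)*(j - I)*(I*j - I)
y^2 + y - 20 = (y - 4)*(y + 5)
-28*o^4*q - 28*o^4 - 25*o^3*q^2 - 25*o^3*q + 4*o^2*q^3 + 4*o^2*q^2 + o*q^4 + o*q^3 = (-4*o + q)*(o + q)*(7*o + q)*(o*q + o)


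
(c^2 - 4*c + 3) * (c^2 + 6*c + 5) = c^4 + 2*c^3 - 16*c^2 - 2*c + 15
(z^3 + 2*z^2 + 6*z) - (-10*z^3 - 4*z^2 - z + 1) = 11*z^3 + 6*z^2 + 7*z - 1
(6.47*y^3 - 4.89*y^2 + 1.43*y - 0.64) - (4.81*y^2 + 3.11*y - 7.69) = 6.47*y^3 - 9.7*y^2 - 1.68*y + 7.05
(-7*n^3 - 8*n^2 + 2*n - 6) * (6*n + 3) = -42*n^4 - 69*n^3 - 12*n^2 - 30*n - 18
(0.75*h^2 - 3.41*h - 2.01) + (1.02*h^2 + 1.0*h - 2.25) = 1.77*h^2 - 2.41*h - 4.26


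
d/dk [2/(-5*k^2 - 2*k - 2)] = 4*(5*k + 1)/(5*k^2 + 2*k + 2)^2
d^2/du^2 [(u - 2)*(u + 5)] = 2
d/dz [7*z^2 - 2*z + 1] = 14*z - 2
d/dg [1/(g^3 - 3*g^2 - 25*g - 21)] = (-3*g^2 + 6*g + 25)/(-g^3 + 3*g^2 + 25*g + 21)^2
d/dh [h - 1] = 1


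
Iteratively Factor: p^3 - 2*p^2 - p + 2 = (p + 1)*(p^2 - 3*p + 2) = (p - 1)*(p + 1)*(p - 2)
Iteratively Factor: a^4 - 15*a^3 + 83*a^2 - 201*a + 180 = (a - 3)*(a^3 - 12*a^2 + 47*a - 60) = (a - 4)*(a - 3)*(a^2 - 8*a + 15) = (a - 4)*(a - 3)^2*(a - 5)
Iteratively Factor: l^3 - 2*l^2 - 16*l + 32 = (l - 4)*(l^2 + 2*l - 8) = (l - 4)*(l - 2)*(l + 4)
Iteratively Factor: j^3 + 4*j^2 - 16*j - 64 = (j + 4)*(j^2 - 16) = (j - 4)*(j + 4)*(j + 4)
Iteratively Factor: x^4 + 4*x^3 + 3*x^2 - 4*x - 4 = (x + 2)*(x^3 + 2*x^2 - x - 2) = (x + 1)*(x + 2)*(x^2 + x - 2) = (x - 1)*(x + 1)*(x + 2)*(x + 2)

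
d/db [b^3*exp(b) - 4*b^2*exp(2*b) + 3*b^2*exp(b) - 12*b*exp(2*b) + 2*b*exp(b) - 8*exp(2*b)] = (b^3 - 8*b^2*exp(b) + 6*b^2 - 32*b*exp(b) + 8*b - 28*exp(b) + 2)*exp(b)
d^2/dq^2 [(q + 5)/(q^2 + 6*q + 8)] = 2*(4*(q + 3)^2*(q + 5) - (3*q + 11)*(q^2 + 6*q + 8))/(q^2 + 6*q + 8)^3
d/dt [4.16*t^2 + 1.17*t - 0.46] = 8.32*t + 1.17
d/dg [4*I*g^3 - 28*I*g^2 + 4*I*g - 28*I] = I*(12*g^2 - 56*g + 4)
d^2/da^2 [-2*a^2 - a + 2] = -4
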